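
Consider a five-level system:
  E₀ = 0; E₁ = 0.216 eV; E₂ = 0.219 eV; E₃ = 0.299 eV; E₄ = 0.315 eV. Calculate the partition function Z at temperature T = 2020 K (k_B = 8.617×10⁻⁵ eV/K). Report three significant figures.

k_BT = 8.617×10⁻⁵ × 2020 K = 0.17406 eV.
Eᵢ/kT = 0, 1.2410, 1.2582, 1.7178, 1.8097.
Z = Σ e^(−Eᵢ/kT) = e^(−0) + e^(−1.2410) + e^(−1.2582) + e^(−1.7178) + e^(−1.8097) = 1.0000 + 0.28909 + 0.28417 + 0.17946 + 0.16370 = 1.9164.

Z = 1.92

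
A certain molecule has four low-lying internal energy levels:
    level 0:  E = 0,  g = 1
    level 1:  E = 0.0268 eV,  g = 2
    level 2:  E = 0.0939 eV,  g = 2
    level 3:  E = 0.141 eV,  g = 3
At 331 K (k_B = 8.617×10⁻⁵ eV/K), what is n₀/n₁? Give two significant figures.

1.3

k_BT = 8.617×10⁻⁵ × 331 K = 0.02852 eV.
n₀/n₁ = (g₀/g₁) exp[−(E₀−E₁)/kT] = (1/2) × exp(−(-0.0268 eV)/(0.02852 eV)) = (1/2) × exp(0.9397) = 1.3.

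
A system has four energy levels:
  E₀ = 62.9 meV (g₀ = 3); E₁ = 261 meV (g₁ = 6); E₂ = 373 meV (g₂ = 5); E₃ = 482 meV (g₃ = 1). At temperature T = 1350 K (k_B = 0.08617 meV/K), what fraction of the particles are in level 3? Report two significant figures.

k_BT = 0.08617 × 1350 K = 116.3 meV.
Eᵢ/kT = 0.5408, 2.244, 3.207, 4.144.
Z = Σ gᵢe^(−Eᵢ/kT) = 3·e^(−0.5408) + 6·e^(−2.244) + 5·e^(−3.207) + 1·e^(−4.144) = 1.747 + 0.6362 + 0.2024 + 0.01586 = 2.601.
P₃ = g₃ e^(−E₃/kT) / Z = 0.01586/2.601 = 0.0061.

0.0061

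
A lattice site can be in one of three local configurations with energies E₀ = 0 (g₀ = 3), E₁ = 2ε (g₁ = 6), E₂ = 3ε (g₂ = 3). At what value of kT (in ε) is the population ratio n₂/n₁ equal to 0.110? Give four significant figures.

n₂/n₁ = (g₂/g₁) exp[−(E₂−E₁)/kT] = 0.110.
⇒ (E₂−E₁)/kT = ln((3/6)/0.110) = ln(4.54545) = 1.51413.
kT = 1ε / 1.51413 = 0.6604 ε.

0.6604 ε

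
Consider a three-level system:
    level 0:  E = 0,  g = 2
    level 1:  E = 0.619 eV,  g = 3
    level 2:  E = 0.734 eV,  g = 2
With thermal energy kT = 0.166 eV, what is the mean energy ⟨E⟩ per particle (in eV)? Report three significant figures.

Eᵢ/kT = 0, 3.7289, 4.4217.
Z = Σ gᵢe^(−Eᵢ/kT) = 2·e^(−0) + 3·e^(−3.7289) + 2·e^(−4.4217) = 2.0000 + 0.072058 + 0.024028 = 2.0961.
⟨E⟩ = Σ Eᵢ gᵢe^(−Eᵢ/kT) / Z = (0·2.0000 + 0.619·0.072058 + 0.734·0.024028) / 2.0961 = 0.0297 eV.

0.0297 eV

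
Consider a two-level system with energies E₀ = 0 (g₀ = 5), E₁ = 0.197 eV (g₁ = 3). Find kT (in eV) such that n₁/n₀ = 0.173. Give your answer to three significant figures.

0.158 eV

n₁/n₀ = (g₁/g₀) exp[−(E₁−E₀)/kT] = 0.173.
⇒ (E₁−E₀)/kT = ln((3/5)/0.173) = ln(3.4682) = 1.2436.
kT = 0.197 eV / 1.2436 = 0.158 eV.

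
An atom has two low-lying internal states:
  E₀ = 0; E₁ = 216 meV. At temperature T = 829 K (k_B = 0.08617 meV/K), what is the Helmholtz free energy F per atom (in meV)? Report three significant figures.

-3.39 meV

k_BT = 0.08617 × 829 K = 71.435 meV.
Eᵢ/kT = 0, 3.0237.
Z = Σ e^(−Eᵢ/kT) = e^(−0) + e^(−3.0237) = 1.0000 + 0.048621 = 1.0486.
F = −kT ln Z = −71.435 × ln(1.0486) = −71.435 × 0.047456 = -3.39 meV.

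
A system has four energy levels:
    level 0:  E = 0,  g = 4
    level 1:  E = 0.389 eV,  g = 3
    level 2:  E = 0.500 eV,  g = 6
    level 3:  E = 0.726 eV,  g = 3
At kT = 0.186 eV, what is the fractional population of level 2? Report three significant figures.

0.0843

Eᵢ/kT = 0, 2.0914, 2.6882, 3.9032.
Z = Σ gᵢe^(−Eᵢ/kT) = 4·e^(−0) + 3·e^(−2.0914) + 6·e^(−2.6882) + 3·e^(−3.9032) = 4.0000 + 0.37054 + 0.40802 + 0.060532 = 4.8391.
P₂ = g₂ e^(−E₂/kT) / Z = 0.40802/4.8391 = 0.0843.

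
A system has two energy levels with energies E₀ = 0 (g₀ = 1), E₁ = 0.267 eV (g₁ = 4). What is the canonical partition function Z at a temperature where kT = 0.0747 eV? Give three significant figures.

Z = 1.11

Eᵢ/kT = 0, 3.5743.
Z = Σ gᵢe^(−Eᵢ/kT) = 1·e^(−0) + 4·e^(−3.5743) = 1.0000 + 0.11214 = 1.1121.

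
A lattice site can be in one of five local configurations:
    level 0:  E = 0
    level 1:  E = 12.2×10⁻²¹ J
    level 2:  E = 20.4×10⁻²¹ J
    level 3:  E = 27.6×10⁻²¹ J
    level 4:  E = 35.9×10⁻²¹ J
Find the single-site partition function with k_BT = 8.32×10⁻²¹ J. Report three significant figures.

Z = 1.37

Eᵢ/kT = 0, 1.4663, 2.4519, 3.3173, 4.3149.
Z = Σ e^(−Eᵢ/kT) = e^(−0) + e^(−1.4663) + e^(−2.4519) + e^(−3.3173) + e^(−4.3149) = 1.0000 + 0.23078 + 0.086130 + 0.036251 + 0.013368 = 1.3665.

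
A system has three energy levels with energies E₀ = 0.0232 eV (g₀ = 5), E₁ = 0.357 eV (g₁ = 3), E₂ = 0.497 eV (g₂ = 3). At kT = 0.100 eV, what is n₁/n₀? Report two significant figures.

n₁/n₀ = (g₁/g₀) exp[−(E₁−E₀)/kT] = (3/5) × exp(−(0.3338 eV)/(0.100 eV)) = (3/5) × exp(-3.338) = 0.021.

0.021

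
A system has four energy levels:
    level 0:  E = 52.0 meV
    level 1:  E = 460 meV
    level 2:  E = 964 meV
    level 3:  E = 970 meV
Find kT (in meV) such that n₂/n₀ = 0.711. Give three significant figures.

2670 meV

n₂/n₀ = exp[−(E₂−E₀)/kT] = 0.711.
⇒ (E₂−E₀)/kT = ln(1/0.711) = ln(1.4065) = 0.34110.
kT = 912.0 meV / 0.34110 = 2670 meV.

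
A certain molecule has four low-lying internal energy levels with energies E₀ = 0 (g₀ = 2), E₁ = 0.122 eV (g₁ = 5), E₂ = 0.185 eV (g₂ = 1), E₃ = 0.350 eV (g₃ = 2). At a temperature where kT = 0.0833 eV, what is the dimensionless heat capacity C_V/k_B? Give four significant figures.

Eᵢ/kT = 0, 1.46459, 2.22089, 4.20168.
Z = Σ gᵢe^(−Eᵢ/kT) = 2·e^(−0) + 5·e^(−1.46459) + 1·e^(−2.22089) + 2·e^(−4.20168) = 2.00000 + 1.15586 + 0.108512 + 0.0299408 = 3.29431.
⟨E⟩ = 0.0520804 eV, ⟨E²⟩ = 0.00746299 eV².
C_V/k_B = (⟨E²⟩ − ⟨E⟩²)/(kT)² = (0.00746299 − 0.00271237)/0.00693889 = 0.6846.

0.6846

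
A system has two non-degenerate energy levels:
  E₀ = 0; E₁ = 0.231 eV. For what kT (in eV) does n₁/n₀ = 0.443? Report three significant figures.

n₁/n₀ = exp[−(E₁−E₀)/kT] = 0.443.
⇒ (E₁−E₀)/kT = ln(1/0.443) = ln(2.2573) = 0.81417.
kT = 0.231 eV / 0.81417 = 0.284 eV.

0.284 eV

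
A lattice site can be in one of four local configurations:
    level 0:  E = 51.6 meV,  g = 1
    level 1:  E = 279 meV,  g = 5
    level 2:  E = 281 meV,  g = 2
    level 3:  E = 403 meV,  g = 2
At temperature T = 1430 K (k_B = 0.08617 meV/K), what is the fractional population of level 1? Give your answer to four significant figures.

0.3564

k_BT = 0.08617 × 1430 K = 123.223 meV.
Eᵢ/kT = 0.418753, 2.26419, 2.28042, 3.27049.
Z = Σ gᵢe^(−Eᵢ/kT) = 1·e^(−0.418753) + 5·e^(−2.26419) + 2·e^(−2.28042) + 2·e^(−3.27049) = 0.657867 + 0.519571 + 0.204483 + 0.0759756 = 1.45790.
P₁ = g₁ e^(−E₁/kT) / Z = 0.519571/1.45790 = 0.3564.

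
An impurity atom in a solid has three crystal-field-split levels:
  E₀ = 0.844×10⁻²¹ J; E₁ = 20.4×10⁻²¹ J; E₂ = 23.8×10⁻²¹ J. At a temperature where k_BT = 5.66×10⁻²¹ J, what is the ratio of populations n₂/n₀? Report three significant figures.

0.0173

n₂/n₀ = exp[−(E₂−E₀)/kT] = exp(−(22.956 ×10⁻²¹ J)/(5.66 ×10⁻²¹ J)) = exp(-4.0558) = 0.0173.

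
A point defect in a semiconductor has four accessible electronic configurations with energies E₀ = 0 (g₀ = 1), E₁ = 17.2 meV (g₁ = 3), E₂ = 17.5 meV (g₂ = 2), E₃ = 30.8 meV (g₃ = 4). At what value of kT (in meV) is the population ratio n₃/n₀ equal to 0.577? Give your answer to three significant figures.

15.9 meV

n₃/n₀ = (g₃/g₀) exp[−(E₃−E₀)/kT] = 0.577.
⇒ (E₃−E₀)/kT = ln((4/1)/0.577) = ln(6.9324) = 1.9362.
kT = 30.8 meV / 1.9362 = 15.9 meV.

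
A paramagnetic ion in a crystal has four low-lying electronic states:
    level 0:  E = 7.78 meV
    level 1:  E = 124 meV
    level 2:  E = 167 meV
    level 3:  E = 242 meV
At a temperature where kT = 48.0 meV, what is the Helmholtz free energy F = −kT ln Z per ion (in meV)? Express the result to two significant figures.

Eᵢ/kT = 0.1621, 2.583, 3.479, 5.042.
Z = Σ e^(−Eᵢ/kT) = e^(−0.1621) + e^(−2.583) + e^(−3.479) + e^(−5.042) = 0.8504 + 0.07555 + 0.03084 + 0.006461 = 0.9633.
F = −kT ln Z = −48.0 × ln(0.9633) = −48.0 × -0.03739 = 1.8 meV.

1.8 meV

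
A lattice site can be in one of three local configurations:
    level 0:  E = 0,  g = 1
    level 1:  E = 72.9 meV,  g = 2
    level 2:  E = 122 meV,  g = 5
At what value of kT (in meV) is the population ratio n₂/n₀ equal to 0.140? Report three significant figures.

n₂/n₀ = (g₂/g₀) exp[−(E₂−E₀)/kT] = 0.140.
⇒ (E₂−E₀)/kT = ln((5/1)/0.140) = ln(35.714) = 3.5755.
kT = 122 meV / 3.5755 = 34.1 meV.

34.1 meV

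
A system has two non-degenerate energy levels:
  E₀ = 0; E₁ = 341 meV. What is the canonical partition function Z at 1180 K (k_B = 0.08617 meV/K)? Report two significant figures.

Z = 1.0

k_BT = 0.08617 × 1180 K = 101.7 meV.
Eᵢ/kT = 0, 3.353.
Z = Σ e^(−Eᵢ/kT) = e^(−0) + e^(−3.353) = 1.000 + 0.03498 = 1.035.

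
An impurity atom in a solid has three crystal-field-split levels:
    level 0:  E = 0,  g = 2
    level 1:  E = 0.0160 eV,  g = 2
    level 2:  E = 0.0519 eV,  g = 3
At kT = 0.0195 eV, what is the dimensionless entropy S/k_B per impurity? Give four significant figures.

Eᵢ/kT = 0, 0.820513, 2.66154.
Z = Σ gᵢe^(−Eᵢ/kT) = 2·e^(−0) + 2·e^(−0.820513) + 3·e^(−2.66154) = 2.00000 + 0.880412 + 0.209522 = 3.08993.
⟨E⟩ = Σ EᵢPᵢ = 0.00807811 eV.
S/k_B = ln Z + ⟨E⟩/kT = ln(3.08993) + 0.00807811/0.0195 = 1.12815 + 0.414262 = 1.542.

1.542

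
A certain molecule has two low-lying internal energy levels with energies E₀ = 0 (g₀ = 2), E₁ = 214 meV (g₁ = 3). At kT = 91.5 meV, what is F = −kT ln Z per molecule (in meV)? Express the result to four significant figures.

-75.79 meV

Eᵢ/kT = 0, 2.33880.
Z = Σ gᵢe^(−Eᵢ/kT) = 2·e^(−0) + 3·e^(−2.33880) = 2.00000 + 0.289330 = 2.28933.
F = −kT ln Z = −91.5 × ln(2.28933) = −91.5 × 0.828259 = -75.79 meV.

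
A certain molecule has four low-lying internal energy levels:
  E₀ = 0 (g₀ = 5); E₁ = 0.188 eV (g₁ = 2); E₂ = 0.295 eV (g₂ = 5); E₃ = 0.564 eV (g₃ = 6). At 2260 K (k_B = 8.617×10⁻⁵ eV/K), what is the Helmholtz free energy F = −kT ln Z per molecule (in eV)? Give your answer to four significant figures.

k_BT = 8.617×10⁻⁵ × 2260 K = 0.194744 eV.
Eᵢ/kT = 0, 0.965370, 1.51481, 2.89611.
Z = Σ gᵢe^(−Eᵢ/kT) = 5·e^(−0) + 2·e^(−0.965370) + 5·e^(−1.51481) + 6·e^(−2.89611) = 5.00000 + 0.761685 + 1.09925 + 0.331426 = 7.19236.
F = −kT ln Z = −0.194744 × ln(7.19236) = −0.194744 × 1.97302 = -0.3842 eV.

-0.3842 eV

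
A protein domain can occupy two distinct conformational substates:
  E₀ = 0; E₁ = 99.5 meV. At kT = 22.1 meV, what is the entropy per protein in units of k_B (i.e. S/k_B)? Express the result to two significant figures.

Eᵢ/kT = 0, 4.502.
Z = Σ e^(−Eᵢ/kT) = e^(−0) + e^(−4.502) = 1.000 + 0.01109 = 1.011.
⟨E⟩ = Σ EᵢPᵢ = 1.091 meV.
S/k_B = ln Z + ⟨E⟩/kT = ln(1.011) + 1.091/22.1 = 0.01094 + 0.04937 = 0.060.

0.060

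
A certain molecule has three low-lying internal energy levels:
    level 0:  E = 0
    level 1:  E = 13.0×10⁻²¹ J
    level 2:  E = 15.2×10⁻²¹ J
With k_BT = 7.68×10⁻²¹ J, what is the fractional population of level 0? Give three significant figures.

Eᵢ/kT = 0, 1.6927, 1.9792.
Z = Σ e^(−Eᵢ/kT) = e^(−0) + e^(−1.6927) + e^(−1.9792) = 1.0000 + 0.18402 + 0.13818 = 1.3222.
P₀ = e^(−E₀/kT) / Z = 1.0000/1.3222 = 0.756.

0.756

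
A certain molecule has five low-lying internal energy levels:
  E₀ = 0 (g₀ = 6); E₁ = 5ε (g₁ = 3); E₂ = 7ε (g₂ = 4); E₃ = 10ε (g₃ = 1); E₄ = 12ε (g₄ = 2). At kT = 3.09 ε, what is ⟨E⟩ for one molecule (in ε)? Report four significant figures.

Eᵢ/kT = 0, 1.61812, 2.26537, 3.23625, 3.88350.
Z = Σ gᵢe^(−Eᵢ/kT) = 6·e^(−0) + 3·e^(−1.61812) + 4·e^(−2.26537) + 1·e^(−3.23625) + 2·e^(−3.88350) = 6.00000 + 0.594813 + 0.415166 + 0.0393110 + 0.0411573 = 7.09045.
⟨E⟩ = Σ Eᵢ gᵢe^(−Eᵢ/kT) / Z = (0·6.00000 + 5·0.594813 + 7·0.415166 + 10·0.0393110 + 12·0.0411573) / 7.09045 = 0.9544 ε.

0.9544 ε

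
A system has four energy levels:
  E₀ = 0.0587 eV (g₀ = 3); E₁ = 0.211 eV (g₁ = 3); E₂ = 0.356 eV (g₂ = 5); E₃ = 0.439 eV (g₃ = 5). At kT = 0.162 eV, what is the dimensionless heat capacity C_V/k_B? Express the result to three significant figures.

0.709

Eᵢ/kT = 0.36235, 1.3025, 2.1975, 2.7099.
Z = Σ gᵢe^(−Eᵢ/kT) = 3·e^(−0.36235) + 3·e^(−1.3025) + 5·e^(−2.1975) + 5·e^(−2.7099) = 2.0881 + 0.81555 + 0.55540 + 0.33272 = 3.7918.
⟨E⟩ = 0.16837 eV, ⟨E²⟩ = 0.046947 eV².
C_V/k_B = (⟨E²⟩ − ⟨E⟩²)/(kT)² = (0.046947 − 0.028348)/0.026244 = 0.709.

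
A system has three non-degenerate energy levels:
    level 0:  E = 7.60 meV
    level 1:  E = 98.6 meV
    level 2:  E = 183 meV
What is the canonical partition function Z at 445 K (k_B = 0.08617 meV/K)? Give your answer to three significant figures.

k_BT = 0.08617 × 445 K = 38.346 meV.
Eᵢ/kT = 0.19820, 2.5713, 4.7723.
Z = Σ e^(−Eᵢ/kT) = e^(−0.19820) + e^(−2.5713) + e^(−4.7723) = 0.82021 + 0.076436 + 0.0084609 = 0.90511.

Z = 0.905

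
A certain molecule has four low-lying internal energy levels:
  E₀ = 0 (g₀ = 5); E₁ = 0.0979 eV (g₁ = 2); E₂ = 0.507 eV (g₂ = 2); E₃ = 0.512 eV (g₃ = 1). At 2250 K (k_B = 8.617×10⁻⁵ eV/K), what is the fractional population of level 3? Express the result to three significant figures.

0.0111

k_BT = 8.617×10⁻⁵ × 2250 K = 0.19388 eV.
Eᵢ/kT = 0, 0.50495, 2.6150, 2.6408.
Z = Σ gᵢe^(−Eᵢ/kT) = 5·e^(−0) + 2·e^(−0.50495) + 2·e^(−2.6150) + 1·e^(−2.6408) = 5.0000 + 1.2071 + 0.14634 + 0.071304 = 6.4247.
P₃ = g₃ e^(−E₃/kT) / Z = 0.071304/6.4247 = 0.0111.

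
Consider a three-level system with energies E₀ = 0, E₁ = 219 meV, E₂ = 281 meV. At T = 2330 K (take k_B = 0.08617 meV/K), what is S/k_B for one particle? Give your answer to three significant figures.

0.909

k_BT = 0.08617 × 2330 K = 200.78 meV.
Eᵢ/kT = 0, 1.0907, 1.3995.
Z = Σ e^(−Eᵢ/kT) = e^(−0) + e^(−1.0907) + e^(−1.3995) = 1.0000 + 0.33598 + 0.24672 = 1.5827.
⟨E⟩ = Σ EᵢPᵢ = 90.294 meV.
S/k_B = ln Z + ⟨E⟩/kT = ln(1.5827) + 90.294/200.78 = 0.45913 + 0.44972 = 0.909.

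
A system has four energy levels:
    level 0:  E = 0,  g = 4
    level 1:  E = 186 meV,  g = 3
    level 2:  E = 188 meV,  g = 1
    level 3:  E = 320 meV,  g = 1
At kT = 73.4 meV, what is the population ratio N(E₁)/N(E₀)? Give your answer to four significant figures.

0.05950

n₁/n₀ = (g₁/g₀) exp[−(E₁−E₀)/kT] = (3/4) × exp(−(186 meV)/(73.4 meV)) = (3/4) × exp(-2.53406) = 0.05950.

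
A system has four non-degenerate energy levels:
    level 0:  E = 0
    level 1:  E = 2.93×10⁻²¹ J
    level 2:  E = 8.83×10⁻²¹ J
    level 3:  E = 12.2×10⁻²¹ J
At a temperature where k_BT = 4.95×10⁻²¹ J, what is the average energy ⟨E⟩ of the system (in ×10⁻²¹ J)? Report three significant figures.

Eᵢ/kT = 0, 0.59192, 1.7838, 2.4646.
Z = Σ e^(−Eᵢ/kT) = e^(−0) + e^(−0.59192) + e^(−1.7838) + e^(−2.4646) = 1.0000 + 0.55326 + 0.16800 + 0.085043 = 1.8063.
⟨E⟩ = Σ Eᵢ e^(−Eᵢ/kT) / Z = (0·1.0000 + 2.93·0.55326 + 8.83·0.16800 + 12.2·0.085043) / 1.8063 = 2.29 ×10⁻²¹ J.

2.29 ×10⁻²¹ J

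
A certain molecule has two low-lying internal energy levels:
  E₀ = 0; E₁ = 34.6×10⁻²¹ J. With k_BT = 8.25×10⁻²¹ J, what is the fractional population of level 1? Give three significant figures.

Eᵢ/kT = 0, 4.1939.
Z = Σ e^(−Eᵢ/kT) = e^(−0) + e^(−4.1939) = 1.0000 + 0.015087 = 1.0151.
P₁ = e^(−E₁/kT) / Z = 0.015087/1.0151 = 0.0149.

0.0149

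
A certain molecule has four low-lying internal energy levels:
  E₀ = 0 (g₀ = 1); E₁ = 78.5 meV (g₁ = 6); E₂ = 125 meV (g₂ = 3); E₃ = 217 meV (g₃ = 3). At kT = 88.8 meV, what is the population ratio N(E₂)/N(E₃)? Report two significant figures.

2.8

n₂/n₃ = (g₂/g₃) exp[−(E₂−E₃)/kT] = (3/3) × exp(−(-92 meV)/(88.8 meV)) = (3/3) × exp(1.036) = 2.8.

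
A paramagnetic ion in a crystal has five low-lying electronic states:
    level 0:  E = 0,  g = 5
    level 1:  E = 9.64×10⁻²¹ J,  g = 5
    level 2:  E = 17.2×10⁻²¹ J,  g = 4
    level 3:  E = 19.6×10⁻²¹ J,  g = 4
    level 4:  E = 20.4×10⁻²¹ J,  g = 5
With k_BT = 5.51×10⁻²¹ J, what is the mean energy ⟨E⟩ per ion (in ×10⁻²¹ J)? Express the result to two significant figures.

2.6 ×10⁻²¹ J

Eᵢ/kT = 0, 1.750, 3.122, 3.557, 3.702.
Z = Σ gᵢe^(−Eᵢ/kT) = 5·e^(−0) + 5·e^(−1.750) + 4·e^(−3.122) + 4·e^(−3.557) + 5·e^(−3.702) = 5.000 + 0.8689 + 0.1763 + 0.1141 + 0.1234 = 6.283.
⟨E⟩ = Σ Eᵢ gᵢe^(−Eᵢ/kT) / Z = (0·5.000 + 9.64·0.8689 + 17.2·0.1763 + 19.6·0.1141 + 20.4·0.1234) / 6.283 = 2.6 ×10⁻²¹ J.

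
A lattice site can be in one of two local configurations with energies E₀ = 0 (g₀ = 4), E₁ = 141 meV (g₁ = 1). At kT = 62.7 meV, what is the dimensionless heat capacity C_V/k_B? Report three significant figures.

Eᵢ/kT = 0, 2.2488.
Z = Σ gᵢe^(−Eᵢ/kT) = 4·e^(−0) + 1·e^(−2.2488) = 4.0000 + 0.10553 = 4.1055.
⟨E⟩ = 3.6243 meV, ⟨E²⟩ = 511.03 meV².
C_V/k_B = (⟨E²⟩ − ⟨E⟩²)/(kT)² = (511.03 − 13.136)/3931.3 = 0.127.

0.127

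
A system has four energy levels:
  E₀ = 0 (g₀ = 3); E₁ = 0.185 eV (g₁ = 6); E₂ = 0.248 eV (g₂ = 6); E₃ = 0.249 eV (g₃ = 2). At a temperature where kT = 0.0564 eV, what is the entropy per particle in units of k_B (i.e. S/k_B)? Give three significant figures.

Eᵢ/kT = 0, 3.2801, 4.3972, 4.4149.
Z = Σ gᵢe^(−Eᵢ/kT) = 3·e^(−0) + 6·e^(−3.2801) + 6·e^(−4.3972) + 2·e^(−4.4149) = 3.0000 + 0.22575 + 0.073871 + 0.024192 = 3.3238.
⟨E⟩ = Σ EᵢPᵢ = 0.019889 eV.
S/k_B = ln Z + ⟨E⟩/kT = ln(3.3238) + 0.019889/0.0564 = 1.2011 + 0.35264 = 1.55.

1.55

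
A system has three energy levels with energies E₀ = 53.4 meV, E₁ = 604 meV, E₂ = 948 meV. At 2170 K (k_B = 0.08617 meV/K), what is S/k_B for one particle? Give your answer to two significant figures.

k_BT = 0.08617 × 2170 K = 187.0 meV.
Eᵢ/kT = 0.2856, 3.230, 5.070.
Z = Σ e^(−Eᵢ/kT) = e^(−0.2856) + e^(−3.230) + e^(−5.070) = 0.7516 + 0.03956 + 0.006282 = 0.7974.
⟨E⟩ = Σ EᵢPᵢ = 87.77 meV.
S/k_B = ln Z + ⟨E⟩/kT = ln(0.7974) + 87.77/187.0 = -0.2264 + 0.4694 = 0.24.

0.24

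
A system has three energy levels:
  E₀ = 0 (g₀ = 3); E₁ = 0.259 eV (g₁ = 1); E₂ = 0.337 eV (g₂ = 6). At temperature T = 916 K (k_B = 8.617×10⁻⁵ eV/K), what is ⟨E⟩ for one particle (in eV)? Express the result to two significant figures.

0.012 eV

k_BT = 8.617×10⁻⁵ × 916 K = 0.07893 eV.
Eᵢ/kT = 0, 3.281, 4.270.
Z = Σ gᵢe^(−Eᵢ/kT) = 3·e^(−0) + 1·e^(−3.281) + 6·e^(−4.270) = 3.000 + 0.03759 + 0.08389 = 3.121.
⟨E⟩ = Σ Eᵢ gᵢe^(−Eᵢ/kT) / Z = (0·3.000 + 0.259·0.03759 + 0.337·0.08389) / 3.121 = 0.012 eV.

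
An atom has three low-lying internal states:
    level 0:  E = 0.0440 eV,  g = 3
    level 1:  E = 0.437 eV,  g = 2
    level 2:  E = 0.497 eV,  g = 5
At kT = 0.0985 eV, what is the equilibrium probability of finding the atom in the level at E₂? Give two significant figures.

0.016

Eᵢ/kT = 0.4467, 4.437, 5.046.
Z = Σ gᵢe^(−Eᵢ/kT) = 3·e^(−0.4467) + 2·e^(−4.437) + 5·e^(−5.046) = 1.919 + 0.02366 + 0.03218 = 1.975.
P₂ = g₂ e^(−E₂/kT) / Z = 0.03218/1.975 = 0.016.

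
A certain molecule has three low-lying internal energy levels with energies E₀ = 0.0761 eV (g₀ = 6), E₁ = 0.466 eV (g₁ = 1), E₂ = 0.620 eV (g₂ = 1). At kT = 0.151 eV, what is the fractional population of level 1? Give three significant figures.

Eᵢ/kT = 0.50397, 3.0861, 4.1060.
Z = Σ gᵢe^(−Eᵢ/kT) = 6·e^(−0.50397) + 1·e^(−3.0861) + 1·e^(−4.1060) = 3.6248 + 0.045680 + 0.016474 = 3.6870.
P₁ = g₁ e^(−E₁/kT) / Z = 0.045680/3.6870 = 0.0124.

0.0124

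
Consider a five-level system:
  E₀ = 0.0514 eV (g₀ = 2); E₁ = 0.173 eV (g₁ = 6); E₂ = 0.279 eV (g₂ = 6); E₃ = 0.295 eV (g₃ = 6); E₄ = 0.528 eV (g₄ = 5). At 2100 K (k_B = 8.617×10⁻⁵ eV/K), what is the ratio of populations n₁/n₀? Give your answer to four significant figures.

k_BT = 8.617×10⁻⁵ × 2100 K = 0.180957 eV.
n₁/n₀ = (g₁/g₀) exp[−(E₁−E₀)/kT] = (6/2) × exp(−(0.1216 eV)/(0.180957 eV)) = (6/2) × exp(-0.671983) = 1.532.

1.532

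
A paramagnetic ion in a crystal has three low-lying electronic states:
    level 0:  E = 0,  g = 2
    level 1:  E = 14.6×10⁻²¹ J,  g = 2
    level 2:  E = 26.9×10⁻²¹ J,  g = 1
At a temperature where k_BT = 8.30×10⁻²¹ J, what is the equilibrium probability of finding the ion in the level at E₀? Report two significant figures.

0.84

Eᵢ/kT = 0, 1.759, 3.241.
Z = Σ gᵢe^(−Eᵢ/kT) = 2·e^(−0) + 2·e^(−1.759) + 1·e^(−3.241) = 2.000 + 0.3444 + 0.03912 = 2.384.
P₀ = g₀ e^(−E₀/kT) / Z = 2.000/2.384 = 0.84.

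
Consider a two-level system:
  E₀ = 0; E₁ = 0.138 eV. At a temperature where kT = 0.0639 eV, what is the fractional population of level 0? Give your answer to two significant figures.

Eᵢ/kT = 0, 2.160.
Z = Σ e^(−Eᵢ/kT) = e^(−0) + e^(−2.160) = 1.000 + 0.1153 = 1.115.
P₀ = e^(−E₀/kT) / Z = 1.000/1.115 = 0.90.

0.90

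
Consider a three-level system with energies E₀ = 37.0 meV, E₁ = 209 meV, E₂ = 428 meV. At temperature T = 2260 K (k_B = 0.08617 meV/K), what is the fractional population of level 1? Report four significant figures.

0.2671

k_BT = 0.08617 × 2260 K = 194.744 meV.
Eᵢ/kT = 0.189993, 1.07320, 2.19776.
Z = Σ e^(−Eᵢ/kT) = e^(−0.189993) + e^(−1.07320) + e^(−2.19776) = 0.826965 + 0.341913 + 0.111052 = 1.27993.
P₁ = e^(−E₁/kT) / Z = 0.341913/1.27993 = 0.2671.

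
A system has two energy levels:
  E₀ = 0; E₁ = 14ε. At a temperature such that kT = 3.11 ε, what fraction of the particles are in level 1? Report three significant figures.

Eᵢ/kT = 0, 4.5016.
Z = Σ e^(−Eᵢ/kT) = e^(−0) + e^(−4.5016) = 1.0000 + 0.011091 = 1.0111.
P₁ = e^(−E₁/kT) / Z = 0.011091/1.0111 = 0.0110.

0.0110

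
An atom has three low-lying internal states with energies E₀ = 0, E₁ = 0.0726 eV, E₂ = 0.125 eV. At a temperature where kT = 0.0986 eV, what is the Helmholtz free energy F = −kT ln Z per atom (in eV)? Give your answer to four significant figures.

-0.05576 eV

Eᵢ/kT = 0, 0.736308, 1.26775.
Z = Σ e^(−Eᵢ/kT) = e^(−0) + e^(−0.736308) + e^(−1.26775) = 1.00000 + 0.478879 + 0.281464 = 1.76034.
F = −kT ln Z = −0.0986 × ln(1.76034) = −0.0986 × 0.565507 = -0.05576 eV.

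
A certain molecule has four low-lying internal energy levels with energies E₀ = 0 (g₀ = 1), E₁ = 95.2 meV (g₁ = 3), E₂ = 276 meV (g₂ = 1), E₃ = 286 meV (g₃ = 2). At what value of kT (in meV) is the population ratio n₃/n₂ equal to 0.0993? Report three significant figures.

3.33 meV

n₃/n₂ = (g₃/g₂) exp[−(E₃−E₂)/kT] = 0.0993.
⇒ (E₃−E₂)/kT = ln((2/1)/0.0993) = ln(20.141) = 3.0028.
kT = 10 meV / 3.0028 = 3.33 meV.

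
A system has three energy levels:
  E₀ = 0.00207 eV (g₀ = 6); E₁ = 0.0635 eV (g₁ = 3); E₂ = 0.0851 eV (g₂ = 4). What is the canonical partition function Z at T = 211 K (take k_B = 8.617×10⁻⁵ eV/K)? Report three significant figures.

k_BT = 8.617×10⁻⁵ × 211 K = 0.018182 eV.
Eᵢ/kT = 0.11385, 3.4925, 4.6805.
Z = Σ gᵢe^(−Eᵢ/kT) = 6·e^(−0.11385) + 3·e^(−3.4925) + 4·e^(−4.6805) = 5.3544 + 0.091274 + 0.037098 = 5.4828.

Z = 5.48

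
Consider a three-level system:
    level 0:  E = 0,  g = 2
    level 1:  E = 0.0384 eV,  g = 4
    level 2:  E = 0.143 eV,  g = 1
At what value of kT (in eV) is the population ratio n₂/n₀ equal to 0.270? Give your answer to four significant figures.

0.2321 eV

n₂/n₀ = (g₂/g₀) exp[−(E₂−E₀)/kT] = 0.270.
⇒ (E₂−E₀)/kT = ln((1/2)/0.270) = ln(1.85185) = 0.616185.
kT = 0.143 eV / 0.616185 = 0.2321 eV.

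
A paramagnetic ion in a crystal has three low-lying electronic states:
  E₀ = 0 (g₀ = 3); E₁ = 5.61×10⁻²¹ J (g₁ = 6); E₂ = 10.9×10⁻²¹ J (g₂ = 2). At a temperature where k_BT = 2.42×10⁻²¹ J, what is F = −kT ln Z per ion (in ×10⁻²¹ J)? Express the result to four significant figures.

Eᵢ/kT = 0, 2.31818, 4.50413.
Z = Σ gᵢe^(−Eᵢ/kT) = 3·e^(−0) + 6·e^(−2.31818) + 2·e^(−4.50413) = 3.00000 + 0.590716 + 0.0221264 = 3.61284.
F = −kT ln Z = −2.42 × ln(3.61284) = −2.42 × 1.28449 = -3.108 ×10⁻²¹ J.

-3.108 ×10⁻²¹ J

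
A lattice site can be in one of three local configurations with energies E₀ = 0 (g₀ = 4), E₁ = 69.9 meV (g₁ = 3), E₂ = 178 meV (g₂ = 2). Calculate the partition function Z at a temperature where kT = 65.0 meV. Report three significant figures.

Z = 5.15

Eᵢ/kT = 0, 1.0754, 2.7385.
Z = Σ gᵢe^(−Eᵢ/kT) = 4·e^(−0) + 3·e^(−1.0754) + 2·e^(−2.7385) = 4.0000 + 1.0235 + 0.12933 = 5.1528.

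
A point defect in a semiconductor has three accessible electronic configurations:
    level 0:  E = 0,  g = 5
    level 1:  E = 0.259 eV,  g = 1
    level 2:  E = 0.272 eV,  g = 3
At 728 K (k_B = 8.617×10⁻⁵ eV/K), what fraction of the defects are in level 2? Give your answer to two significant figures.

k_BT = 8.617×10⁻⁵ × 728 K = 0.06273 eV.
Eᵢ/kT = 0, 4.129, 4.336.
Z = Σ gᵢe^(−Eᵢ/kT) = 5·e^(−0) + 1·e^(−4.129) + 3·e^(−4.336) = 5.000 + 0.01610 + 0.03927 = 5.055.
P₂ = g₂ e^(−E₂/kT) / Z = 0.03927/5.055 = 0.0078.

0.0078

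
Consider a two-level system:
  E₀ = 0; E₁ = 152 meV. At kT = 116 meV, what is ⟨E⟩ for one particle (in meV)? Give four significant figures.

32.29 meV

Eᵢ/kT = 0, 1.31034.
Z = Σ e^(−Eᵢ/kT) = e^(−0) + e^(−1.31034) = 1.00000 + 0.269728 = 1.26973.
⟨E⟩ = Σ Eᵢ e^(−Eᵢ/kT) / Z = (0·1.00000 + 152·0.269728) / 1.26973 = 32.29 meV.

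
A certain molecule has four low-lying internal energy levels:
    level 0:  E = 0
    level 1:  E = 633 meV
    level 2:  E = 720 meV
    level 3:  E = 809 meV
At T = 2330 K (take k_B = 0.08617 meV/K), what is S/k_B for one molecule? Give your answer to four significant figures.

k_BT = 0.08617 × 2330 K = 200.776 meV.
Eᵢ/kT = 0, 3.15277, 3.58609, 4.02937.
Z = Σ e^(−Eᵢ/kT) = e^(−0) + e^(−3.15277) + e^(−3.58609) + e^(−4.02937) = 1.00000 + 0.0427336 + 0.0277065 + 0.0177855 = 1.08823.
⟨E⟩ = Σ EᵢPᵢ = 56.4104 meV.
S/k_B = ln Z + ⟨E⟩/kT = ln(1.08823) + 56.4104/200.776 = 0.0845525 + 0.280962 = 0.3655.

0.3655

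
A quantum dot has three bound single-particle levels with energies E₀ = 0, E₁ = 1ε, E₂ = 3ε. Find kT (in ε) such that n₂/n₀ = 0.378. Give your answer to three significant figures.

3.08 ε

n₂/n₀ = exp[−(E₂−E₀)/kT] = 0.378.
⇒ (E₂−E₀)/kT = ln(1/0.378) = ln(2.6455) = 0.97286.
kT = 3ε / 0.97286 = 3.08 ε.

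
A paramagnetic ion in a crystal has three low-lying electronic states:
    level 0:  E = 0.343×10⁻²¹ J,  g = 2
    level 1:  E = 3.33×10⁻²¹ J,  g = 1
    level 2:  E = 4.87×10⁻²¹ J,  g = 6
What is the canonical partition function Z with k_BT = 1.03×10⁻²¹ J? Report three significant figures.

Z = 1.53

Eᵢ/kT = 0.33301, 3.2330, 4.7282.
Z = Σ gᵢe^(−Eᵢ/kT) = 2·e^(−0.33301) + 1·e^(−3.2330) + 6·e^(−4.7282) = 1.4335 + 0.039439 + 0.053054 = 1.5260.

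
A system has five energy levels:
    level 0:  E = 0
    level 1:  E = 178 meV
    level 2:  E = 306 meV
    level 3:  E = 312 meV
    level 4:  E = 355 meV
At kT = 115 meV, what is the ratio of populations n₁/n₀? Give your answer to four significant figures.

0.2127

n₁/n₀ = exp[−(E₁−E₀)/kT] = exp(−(178 meV)/(115 meV)) = exp(-1.54783) = 0.2127.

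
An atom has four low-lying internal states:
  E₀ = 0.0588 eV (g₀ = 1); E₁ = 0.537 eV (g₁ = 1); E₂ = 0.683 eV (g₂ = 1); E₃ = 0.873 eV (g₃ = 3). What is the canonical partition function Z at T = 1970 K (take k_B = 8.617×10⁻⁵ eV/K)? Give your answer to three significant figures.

Z = 0.785

k_BT = 8.617×10⁻⁵ × 1970 K = 0.16975 eV.
Eᵢ/kT = 0.34639, 3.1635, 4.0236, 5.1429.
Z = Σ gᵢe^(−Eᵢ/kT) = 1·e^(−0.34639) + 1·e^(−3.1635) + 1·e^(−4.0236) + 3·e^(−5.1429) = 0.70724 + 0.042278 + 0.017888 + 0.017522 = 0.78493.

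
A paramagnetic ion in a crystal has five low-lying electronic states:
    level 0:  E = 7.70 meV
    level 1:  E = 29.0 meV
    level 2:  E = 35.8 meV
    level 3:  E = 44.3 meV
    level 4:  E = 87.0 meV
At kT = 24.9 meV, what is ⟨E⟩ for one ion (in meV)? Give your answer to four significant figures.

22.47 meV

Eᵢ/kT = 0.309237, 1.16466, 1.43775, 1.77912, 3.49398.
Z = Σ e^(−Eᵢ/kT) = e^(−0.309237) + e^(−1.16466) + e^(−1.43775) + e^(−1.77912) + e^(−3.49398) = 0.734007 + 0.312029 + 0.237461 + 0.168787 + 0.0303797 = 1.48266.
⟨E⟩ = Σ Eᵢ e^(−Eᵢ/kT) / Z = (7.70·0.734007 + 29.0·0.312029 + 35.8·0.237461 + 44.3·0.168787 + 87.0·0.0303797) / 1.48266 = 22.47 meV.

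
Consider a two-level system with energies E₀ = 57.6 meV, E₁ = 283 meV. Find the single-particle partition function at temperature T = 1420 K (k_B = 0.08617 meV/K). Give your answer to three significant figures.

k_BT = 0.08617 × 1420 K = 122.36 meV.
Eᵢ/kT = 0.47074, 2.3128.
Z = Σ e^(−Eᵢ/kT) = e^(−0.47074) + e^(−2.3128) = 0.62454 + 0.098984 = 0.72352.

Z = 0.724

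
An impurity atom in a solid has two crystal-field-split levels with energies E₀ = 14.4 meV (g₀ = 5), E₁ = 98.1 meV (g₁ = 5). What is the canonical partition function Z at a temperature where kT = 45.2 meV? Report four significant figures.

Eᵢ/kT = 0.318584, 2.17035.
Z = Σ gᵢe^(−Eᵢ/kT) = 5·e^(−0.318584) + 5·e^(−2.17035) = 3.63589 + 0.570688 = 4.20658.

Z = 4.207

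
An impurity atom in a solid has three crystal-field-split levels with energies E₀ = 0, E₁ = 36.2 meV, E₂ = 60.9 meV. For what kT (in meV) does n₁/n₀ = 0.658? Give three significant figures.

n₁/n₀ = exp[−(E₁−E₀)/kT] = 0.658.
⇒ (E₁−E₀)/kT = ln(1/0.658) = ln(1.5198) = 0.41858.
kT = 36.2 meV / 0.41858 = 86.5 meV.

86.5 meV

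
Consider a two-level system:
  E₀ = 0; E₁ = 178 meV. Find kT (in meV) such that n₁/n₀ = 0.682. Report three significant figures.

n₁/n₀ = exp[−(E₁−E₀)/kT] = 0.682.
⇒ (E₁−E₀)/kT = ln(1/0.682) = ln(1.4663) = 0.38274.
kT = 178 meV / 0.38274 = 465 meV.

465 meV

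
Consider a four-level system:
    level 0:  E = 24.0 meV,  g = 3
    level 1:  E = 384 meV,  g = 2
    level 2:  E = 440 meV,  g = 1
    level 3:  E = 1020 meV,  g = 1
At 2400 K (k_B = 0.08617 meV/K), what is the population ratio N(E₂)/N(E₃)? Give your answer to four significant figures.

k_BT = 0.08617 × 2400 K = 206.808 meV.
n₂/n₃ = (g₂/g₃) exp[−(E₂−E₃)/kT] = (1/1) × exp(−(-580 meV)/(206.808 meV)) = (1/1) × exp(2.80453) = 16.52.

16.52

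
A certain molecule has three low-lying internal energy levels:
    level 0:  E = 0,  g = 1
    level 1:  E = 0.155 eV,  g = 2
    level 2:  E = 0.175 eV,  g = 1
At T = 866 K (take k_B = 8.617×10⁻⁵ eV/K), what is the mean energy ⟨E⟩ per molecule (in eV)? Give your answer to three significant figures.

0.0413 eV

k_BT = 8.617×10⁻⁵ × 866 K = 0.074623 eV.
Eᵢ/kT = 0, 2.0771, 2.3451.
Z = Σ gᵢe^(−Eᵢ/kT) = 1·e^(−0) + 2·e^(−2.0771) + 1·e^(−2.3451) = 1.0000 + 0.25059 + 0.095838 = 1.3464.
⟨E⟩ = Σ Eᵢ gᵢe^(−Eᵢ/kT) / Z = (0·1.0000 + 0.155·0.25059 + 0.175·0.095838) / 1.3464 = 0.0413 eV.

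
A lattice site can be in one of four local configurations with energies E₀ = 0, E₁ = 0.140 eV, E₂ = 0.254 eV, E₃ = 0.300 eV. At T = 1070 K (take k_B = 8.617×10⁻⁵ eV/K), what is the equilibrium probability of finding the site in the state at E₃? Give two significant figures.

k_BT = 8.617×10⁻⁵ × 1070 K = 0.09220 eV.
Eᵢ/kT = 0, 1.518, 2.755, 3.254.
Z = Σ e^(−Eᵢ/kT) = e^(−0) + e^(−1.518) + e^(−2.755) + e^(−3.254) = 1.000 + 0.2191 + 0.06361 + 0.03862 = 1.321.
P₃ = e^(−E₃/kT) / Z = 0.03862/1.321 = 0.029.

0.029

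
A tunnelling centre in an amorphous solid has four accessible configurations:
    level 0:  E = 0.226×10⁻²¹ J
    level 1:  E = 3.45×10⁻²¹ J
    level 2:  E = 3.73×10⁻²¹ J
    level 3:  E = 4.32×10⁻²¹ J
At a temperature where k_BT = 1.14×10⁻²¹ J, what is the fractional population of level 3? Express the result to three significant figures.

Eᵢ/kT = 0.19825, 3.0263, 3.2719, 3.7895.
Z = Σ e^(−Eᵢ/kT) = e^(−0.19825) + e^(−3.0263) + e^(−3.2719) + e^(−3.7895) = 0.82016 + 0.048495 + 0.037934 + 0.022607 = 0.92920.
P₃ = e^(−E₃/kT) / Z = 0.022607/0.92920 = 0.0243.

0.0243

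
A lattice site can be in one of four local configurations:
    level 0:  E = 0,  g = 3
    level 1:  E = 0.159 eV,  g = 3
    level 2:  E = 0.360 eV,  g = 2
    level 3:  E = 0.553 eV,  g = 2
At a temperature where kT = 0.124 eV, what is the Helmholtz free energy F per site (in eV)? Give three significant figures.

Eᵢ/kT = 0, 1.2823, 2.9032, 4.4597.
Z = Σ gᵢe^(−Eᵢ/kT) = 3·e^(−0) + 3·e^(−1.2823) + 2·e^(−2.9032) + 2·e^(−4.4597) = 3.0000 + 0.83220 + 0.10969 + 0.023132 = 3.9650.
F = −kT ln Z = −0.124 × ln(3.9650) = −0.124 × 1.3775 = -0.171 eV.

-0.171 eV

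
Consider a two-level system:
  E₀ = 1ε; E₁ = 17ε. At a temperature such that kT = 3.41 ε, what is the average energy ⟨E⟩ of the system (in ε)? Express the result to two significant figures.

Eᵢ/kT = 0.2933, 4.985.
Z = Σ e^(−Eᵢ/kT) = e^(−0.2933) + e^(−4.985) = 0.7458 + 0.006840 = 0.7526.
⟨E⟩ = Σ Eᵢ e^(−Eᵢ/kT) / Z = (1·0.7458 + 17·0.006840) / 0.7526 = 1.1 ε.

1.1 ε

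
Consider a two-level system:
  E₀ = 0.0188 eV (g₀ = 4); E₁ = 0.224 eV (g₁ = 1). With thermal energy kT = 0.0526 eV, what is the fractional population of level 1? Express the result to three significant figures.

0.00503

Eᵢ/kT = 0.35741, 4.2586.
Z = Σ gᵢe^(−Eᵢ/kT) = 4·e^(−0.35741) + 1·e^(−4.2586) = 2.7979 + 0.014142 = 2.8120.
P₁ = g₁ e^(−E₁/kT) / Z = 0.014142/2.8120 = 0.00503.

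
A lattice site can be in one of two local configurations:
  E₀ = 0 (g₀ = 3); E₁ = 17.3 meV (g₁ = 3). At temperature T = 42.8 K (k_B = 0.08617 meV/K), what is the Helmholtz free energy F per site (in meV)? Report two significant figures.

-4.1 meV

k_BT = 0.08617 × 42.8 K = 3.688 meV.
Eᵢ/kT = 0, 4.691.
Z = Σ gᵢe^(−Eᵢ/kT) = 3·e^(−0) + 3·e^(−4.691) = 3.000 + 0.02753 = 3.028.
F = −kT ln Z = −3.688 × ln(3.028) = −3.688 × 1.108 = -4.1 meV.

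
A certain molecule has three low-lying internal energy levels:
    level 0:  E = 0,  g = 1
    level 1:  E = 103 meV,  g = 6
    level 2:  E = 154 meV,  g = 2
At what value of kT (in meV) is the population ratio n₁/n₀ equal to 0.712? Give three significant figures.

48.3 meV

n₁/n₀ = (g₁/g₀) exp[−(E₁−E₀)/kT] = 0.712.
⇒ (E₁−E₀)/kT = ln((6/1)/0.712) = ln(8.4270) = 2.1314.
kT = 103 meV / 2.1314 = 48.3 meV.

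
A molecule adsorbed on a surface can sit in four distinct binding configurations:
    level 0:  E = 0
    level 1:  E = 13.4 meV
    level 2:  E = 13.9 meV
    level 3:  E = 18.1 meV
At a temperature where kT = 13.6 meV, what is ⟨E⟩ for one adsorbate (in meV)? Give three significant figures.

7.40 meV

Eᵢ/kT = 0, 0.98529, 1.0221, 1.3309.
Z = Σ e^(−Eᵢ/kT) = e^(−0) + e^(−0.98529) + e^(−1.0221) + e^(−1.3309) = 1.0000 + 0.37333 + 0.35984 + 0.26424 = 1.9974.
⟨E⟩ = Σ Eᵢ e^(−Eᵢ/kT) / Z = (0·1.0000 + 13.4·0.37333 + 13.9·0.35984 + 18.1·0.26424) / 1.9974 = 7.40 meV.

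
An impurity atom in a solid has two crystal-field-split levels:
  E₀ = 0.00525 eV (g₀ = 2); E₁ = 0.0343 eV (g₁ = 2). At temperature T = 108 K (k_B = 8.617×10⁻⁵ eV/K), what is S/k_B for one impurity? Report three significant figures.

k_BT = 8.617×10⁻⁵ × 108 K = 0.0093064 eV.
Eᵢ/kT = 0.56413, 3.6856.
Z = Σ gᵢe^(−Eᵢ/kT) = 2·e^(−0.56413) + 2·e^(−3.6856) = 1.1377 + 0.050164 = 1.1879.
⟨E⟩ = Σ EᵢPᵢ = 0.0064766 eV.
S/k_B = ln Z + ⟨E⟩/kT = ln(1.1879) + 0.0064766/0.0093064 = 0.17219 + 0.69593 = 0.868.

0.868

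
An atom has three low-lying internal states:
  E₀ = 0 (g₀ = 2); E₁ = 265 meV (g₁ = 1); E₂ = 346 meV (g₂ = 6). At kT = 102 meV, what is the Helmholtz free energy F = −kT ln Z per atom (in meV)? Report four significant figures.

-83.90 meV

Eᵢ/kT = 0, 2.59804, 3.39216.
Z = Σ gᵢe^(−Eᵢ/kT) = 2·e^(−0) + 1·e^(−2.59804) + 6·e^(−3.39216) = 2.00000 + 0.0744193 + 0.201816 = 2.27624.
F = −kT ln Z = −102 × ln(2.27624) = −102 × 0.822525 = -83.90 meV.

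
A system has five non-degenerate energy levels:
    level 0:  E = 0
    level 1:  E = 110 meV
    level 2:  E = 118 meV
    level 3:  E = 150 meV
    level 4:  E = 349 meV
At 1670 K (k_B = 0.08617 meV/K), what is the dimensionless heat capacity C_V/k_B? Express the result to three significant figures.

0.321

k_BT = 0.08617 × 1670 K = 143.90 meV.
Eᵢ/kT = 0, 0.76442, 0.82001, 1.0424, 2.4253.
Z = Σ e^(−Eᵢ/kT) = e^(−0) + e^(−0.76442) + e^(−0.82001) + e^(−1.0424) + e^(−2.4253) = 1.0000 + 0.46560 + 0.44043 + 0.35261 + 0.088452 = 2.3471.
⟨E⟩ = 79.651 meV, ⟨E²⟩ = 12984 meV².
C_V/k_B = (⟨E²⟩ − ⟨E⟩²)/(kT)² = (12984 − 6344.3)/20707 = 0.321.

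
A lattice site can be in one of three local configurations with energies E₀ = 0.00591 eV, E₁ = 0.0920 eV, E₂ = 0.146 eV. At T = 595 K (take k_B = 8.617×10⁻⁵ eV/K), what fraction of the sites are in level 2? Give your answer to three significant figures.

k_BT = 8.617×10⁻⁵ × 595 K = 0.051271 eV.
Eᵢ/kT = 0.11527, 1.7944, 2.8476.
Z = Σ e^(−Eᵢ/kT) = e^(−0.11527) + e^(−1.7944) + e^(−2.8476) = 0.89113 + 0.16623 + 0.057983 = 1.1153.
P₂ = e^(−E₂/kT) / Z = 0.057983/1.1153 = 0.0520.

0.0520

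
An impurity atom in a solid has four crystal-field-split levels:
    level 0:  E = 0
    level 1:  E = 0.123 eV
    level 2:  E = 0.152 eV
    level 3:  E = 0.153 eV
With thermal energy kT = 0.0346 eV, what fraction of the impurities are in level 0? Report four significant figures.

Eᵢ/kT = 0, 3.55491, 4.39306, 4.42197.
Z = Σ e^(−Eᵢ/kT) = e^(−0) + e^(−3.55491) + e^(−4.39306) + e^(−4.42197) = 1.00000 + 0.0285839 + 0.0123628 + 0.0120105 = 1.05296.
P₀ = e^(−E₀/kT) / Z = 1.00000/1.05296 = 0.9497.

0.9497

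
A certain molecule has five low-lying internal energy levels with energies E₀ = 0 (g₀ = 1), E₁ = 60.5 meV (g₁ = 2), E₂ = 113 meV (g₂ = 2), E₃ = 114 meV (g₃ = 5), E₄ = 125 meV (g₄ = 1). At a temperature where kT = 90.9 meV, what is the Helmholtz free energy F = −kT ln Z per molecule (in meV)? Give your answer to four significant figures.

Eᵢ/kT = 0, 0.665567, 1.24312, 1.25413, 1.37514.
Z = Σ gᵢe^(−Eᵢ/kT) = 1·e^(−0) + 2·e^(−0.665567) + 2·e^(−1.24312) + 5·e^(−1.25413) + 1·e^(−1.37514) = 1.00000 + 1.02796 + 0.576965 + 1.42662 + 0.252804 = 4.28435.
F = −kT ln Z = −90.9 × ln(4.28435) = −90.9 × 1.45497 = -132.3 meV.

-132.3 meV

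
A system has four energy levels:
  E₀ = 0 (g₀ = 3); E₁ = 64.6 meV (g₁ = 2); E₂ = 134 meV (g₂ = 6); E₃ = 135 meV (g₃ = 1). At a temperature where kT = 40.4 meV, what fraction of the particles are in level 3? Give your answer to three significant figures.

0.00967

Eᵢ/kT = 0, 1.5990, 3.3168, 3.3416.
Z = Σ gᵢe^(−Eᵢ/kT) = 3·e^(−0) + 2·e^(−1.5990) + 6·e^(−3.3168) + 1·e^(−3.3416) = 3.0000 + 0.40420 + 0.21761 + 0.035380 = 3.6572.
P₃ = g₃ e^(−E₃/kT) / Z = 0.035380/3.6572 = 0.00967.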